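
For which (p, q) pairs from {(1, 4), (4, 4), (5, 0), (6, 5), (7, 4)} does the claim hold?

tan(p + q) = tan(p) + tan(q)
(5, 0)

Testing each pair:
(1, 4): LHS = tan(5) ≈ -3.381, RHS = tan(4) + tan(1) ≈ 2.715 → fails
(4, 4): LHS = tan(8) ≈ -6.8, RHS = 2·tan(4) ≈ 2.316 → fails
(5, 0): LHS = tan(5) ≈ -3.381, RHS = tan(5) ≈ -3.381 → holds
(6, 5): LHS = tan(11) ≈ -226, RHS = tan(5) + tan(6) ≈ -3.672 → fails
(7, 4): LHS = tan(11) ≈ -226, RHS = tan(7) + tan(4) ≈ 2.029 → fails

1 of 5 pairs satisfies the claim.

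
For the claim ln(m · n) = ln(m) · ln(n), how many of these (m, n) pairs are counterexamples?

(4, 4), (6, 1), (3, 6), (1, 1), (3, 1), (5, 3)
Testing each pair:
(4, 4): LHS = ln(16) ≈ 2.773, RHS = ln(4)² ≈ 1.922 → counterexample
(6, 1): LHS = ln(6) ≈ 1.792, RHS = 0 → counterexample
(3, 6): LHS = ln(18) ≈ 2.89, RHS = ln(3)·ln(6) ≈ 1.968 → counterexample
(1, 1): LHS = 0, RHS = 0 → satisfies claim
(3, 1): LHS = ln(3) ≈ 1.099, RHS = 0 → counterexample
(5, 3): LHS = ln(15) ≈ 2.708, RHS = ln(3)·ln(5) ≈ 1.768 → counterexample

That makes 5 counterexamples.

Answer: 5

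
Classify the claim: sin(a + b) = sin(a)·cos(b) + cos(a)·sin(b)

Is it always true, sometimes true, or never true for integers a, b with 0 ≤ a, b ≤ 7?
Always true

The identity holds for every pair in the range. For instance at (a, b) = (7, 4): both sides equal sin(11) ≈ -1.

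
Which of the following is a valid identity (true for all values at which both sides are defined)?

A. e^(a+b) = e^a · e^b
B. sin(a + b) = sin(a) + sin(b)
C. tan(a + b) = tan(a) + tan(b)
A

A: holds — e.g. at (4, 4), both sides equal e^8 ≈ 2981.
B: fails at (1, 1) — LHS = sin(2) ≈ 0.9093, RHS = 2·sin(1) ≈ 1.683.
C: fails at (3, 4) — LHS = tan(7) ≈ 0.8714, RHS = tan(3) + tan(4) ≈ 1.015.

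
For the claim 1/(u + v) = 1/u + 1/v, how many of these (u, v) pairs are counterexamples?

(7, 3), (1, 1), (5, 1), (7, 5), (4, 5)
Testing each pair:
(7, 3): LHS = 1/10, RHS = 10/21 → counterexample
(1, 1): LHS = 1/2, RHS = 2 → counterexample
(5, 1): LHS = 1/6, RHS = 6/5 → counterexample
(7, 5): LHS = 1/12, RHS = 12/35 → counterexample
(4, 5): LHS = 1/9, RHS = 9/20 → counterexample

That makes 5 counterexamples.

Answer: 5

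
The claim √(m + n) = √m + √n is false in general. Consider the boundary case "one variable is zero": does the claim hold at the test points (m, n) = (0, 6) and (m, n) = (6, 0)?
At (0, 6): LHS = √(6) ≈ 2.449, RHS = √(6) ≈ 2.449 → equal
At (6, 0): LHS = √(6) ≈ 2.449, RHS = √(6) ≈ 2.449 → equal

So the claim does hold at both of these boundary points, even though it is not an identity.

Answer: Yes, holds at both test points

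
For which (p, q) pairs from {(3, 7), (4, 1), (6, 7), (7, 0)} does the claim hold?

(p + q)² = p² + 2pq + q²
Testing each pair:
(3, 7): LHS = 100, RHS = 100 → holds
(4, 1): LHS = 25, RHS = 25 → holds
(6, 7): LHS = 169, RHS = 169 → holds
(7, 0): LHS = 49, RHS = 49 → holds

Every pair satisfies the claim.

Answer: All pairs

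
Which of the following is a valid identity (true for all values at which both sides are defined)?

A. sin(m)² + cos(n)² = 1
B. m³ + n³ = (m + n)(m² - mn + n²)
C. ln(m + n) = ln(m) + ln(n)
A: fails at (3, 7) — LHS = sin(3)² + cos(7)² ≈ 0.5883, RHS = 1.
B: holds — e.g. at (2, 4), both sides equal 72.
C: fails at (2, 3) — LHS = ln(5) ≈ 1.609, RHS = ln(2) + ln(3) ≈ 1.792.

Answer: B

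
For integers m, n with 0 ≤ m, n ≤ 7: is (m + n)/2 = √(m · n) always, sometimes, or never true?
It holds at (m, n) = (5, 5) (both sides equal 5), but fails at (m, n) = (6, 1) (LHS = 7/2, RHS = √(6) ≈ 2.449).

Answer: Sometimes true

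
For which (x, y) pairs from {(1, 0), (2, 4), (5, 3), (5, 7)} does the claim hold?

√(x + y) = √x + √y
(1, 0)

Testing each pair:
(1, 0): LHS = 1, RHS = 1 → holds
(2, 4): LHS = √(6) ≈ 2.449, RHS = √(2) + 2 ≈ 3.414 → fails
(5, 3): LHS = 2·√(2) ≈ 2.828, RHS = √(3) + √(5) ≈ 3.968 → fails
(5, 7): LHS = 2·√(3) ≈ 3.464, RHS = √(5) + √(7) ≈ 4.882 → fails

1 of 4 pairs satisfies the claim.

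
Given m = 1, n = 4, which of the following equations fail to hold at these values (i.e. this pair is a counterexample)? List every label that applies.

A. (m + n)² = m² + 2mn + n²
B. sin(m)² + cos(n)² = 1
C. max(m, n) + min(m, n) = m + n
B

Evaluating each claim at the given values:
A. LHS = 25, RHS = 25 → holds here (LHS = RHS)
B. LHS = cos(4)² + sin(1)² ≈ 1.135, RHS = 1 → fails here (LHS ≠ RHS)
C. LHS = 5, RHS = 5 → holds here (LHS = RHS)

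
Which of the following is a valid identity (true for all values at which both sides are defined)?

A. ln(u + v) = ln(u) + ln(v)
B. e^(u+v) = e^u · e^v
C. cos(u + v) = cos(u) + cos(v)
A: fails at (2, 5) — LHS = ln(7) ≈ 1.946, RHS = ln(2) + ln(5) ≈ 2.303.
B: holds — e.g. at (1, 3), both sides equal e^4 ≈ 54.6.
C: fails at (6, 7) — LHS = cos(13) ≈ 0.9074, RHS = cos(7) + cos(6) ≈ 1.714.

Answer: B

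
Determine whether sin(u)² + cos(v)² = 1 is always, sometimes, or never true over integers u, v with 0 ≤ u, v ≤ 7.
Sometimes true

It holds at (u, v) = (3, 3) (both sides equal 1), but fails at (u, v) = (4, 5) (LHS = cos(5)² + sin(4)² ≈ 0.6532, RHS = 1).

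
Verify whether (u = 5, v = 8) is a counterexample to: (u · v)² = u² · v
Substituting u = 5, v = 8:
LHS = (5 · 8)² = 1600
RHS = 5² · 8 = 200

Since LHS ≠ RHS, this pair disproves the claim.

Answer: Yes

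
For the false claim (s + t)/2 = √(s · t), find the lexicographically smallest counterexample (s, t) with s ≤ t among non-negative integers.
At (0, 0): both sides equal 0, so it holds there.

Substituting (0, 1) into the claim:
LHS = (0 + 1)/2 = 1/2
RHS = √(0 · 1) = 0

Since LHS ≠ RHS, this pair disproves the claim, and no lexicographically smaller pair (s ≤ t, non-negative integers) does.

For instance (4, 6) is also a counterexample (LHS = 5, RHS = 2·√(6) ≈ 4.899), but it's lexicographically larger.

Answer: (s, t) = (0, 1)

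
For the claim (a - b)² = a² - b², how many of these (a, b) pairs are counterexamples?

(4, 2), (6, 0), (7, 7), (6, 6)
Testing each pair:
(4, 2): LHS = 4, RHS = 12 → counterexample
(6, 0): LHS = 36, RHS = 36 → satisfies claim
(7, 7): LHS = 0, RHS = 0 → satisfies claim
(6, 6): LHS = 0, RHS = 0 → satisfies claim

That makes 1 counterexample.

Answer: 1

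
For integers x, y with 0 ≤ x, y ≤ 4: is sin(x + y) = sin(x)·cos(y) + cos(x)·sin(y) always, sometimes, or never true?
The identity holds for every pair in the range. For instance at (x, y) = (0, 0): both sides equal 0.

Answer: Always true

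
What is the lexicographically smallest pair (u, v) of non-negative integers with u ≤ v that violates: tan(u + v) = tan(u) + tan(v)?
At (0, 1): both sides equal tan(1) ≈ 1.557, so it holds there.
At (0, 3): both sides equal tan(3) ≈ -0.1425, so it holds there.

Substituting (1, 1) into the claim:
LHS = tan(1 + 1) = tan(2) ≈ -2.185
RHS = tan(1) + tan(1) = 2·tan(1) ≈ 3.115

Since LHS ≠ RHS, this pair disproves the claim, and no lexicographically smaller pair (u ≤ v, non-negative integers) does.

For instance (1, 7) is also a counterexample (LHS = tan(8) ≈ -6.8, RHS = tan(7) + tan(1) ≈ 2.429), but it's lexicographically larger.

Answer: (u, v) = (1, 1)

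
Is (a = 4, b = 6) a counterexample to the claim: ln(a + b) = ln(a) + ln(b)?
Substituting a = 4, b = 6:
LHS = ln(4 + 6) = ln(10) ≈ 2.303
RHS = ln(4) + ln(6) ≈ 3.178

Since LHS ≠ RHS, this pair disproves the claim.

Answer: Yes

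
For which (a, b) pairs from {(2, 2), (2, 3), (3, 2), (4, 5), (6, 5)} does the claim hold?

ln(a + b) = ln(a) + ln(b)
(2, 2)

Testing each pair:
(2, 2): LHS = ln(4) ≈ 1.386, RHS = 2·ln(2) ≈ 1.386 → holds
(2, 3): LHS = ln(5) ≈ 1.609, RHS = ln(2) + ln(3) ≈ 1.792 → fails
(3, 2): LHS = ln(5) ≈ 1.609, RHS = ln(2) + ln(3) ≈ 1.792 → fails
(4, 5): LHS = ln(9) ≈ 2.197, RHS = ln(4) + ln(5) ≈ 2.996 → fails
(6, 5): LHS = ln(11) ≈ 2.398, RHS = ln(5) + ln(6) ≈ 3.401 → fails

1 of 5 pairs satisfies the claim.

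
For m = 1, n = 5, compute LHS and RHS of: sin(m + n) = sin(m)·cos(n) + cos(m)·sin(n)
LHS = sin(1 + 5) = sin(6) ≈ -0.2794
RHS = sin(1)·cos(5) + cos(1)·sin(5) = sin(5)·cos(1) + sin(1)·cos(5) ≈ -0.2794

LHS = RHS: the two sides agree.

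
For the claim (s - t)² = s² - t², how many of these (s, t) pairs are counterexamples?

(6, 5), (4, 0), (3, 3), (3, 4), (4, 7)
3

Testing each pair:
(6, 5): LHS = 1, RHS = 11 → counterexample
(4, 0): LHS = 16, RHS = 16 → satisfies claim
(3, 3): LHS = 0, RHS = 0 → satisfies claim
(3, 4): LHS = 1, RHS = -7 → counterexample
(4, 7): LHS = 9, RHS = -33 → counterexample

That makes 3 counterexamples.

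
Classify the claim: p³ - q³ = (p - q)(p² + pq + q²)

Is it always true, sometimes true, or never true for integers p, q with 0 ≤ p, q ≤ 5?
Always true

The identity holds for every pair in the range. For instance at (p, q) = (3, 3): both sides equal 0.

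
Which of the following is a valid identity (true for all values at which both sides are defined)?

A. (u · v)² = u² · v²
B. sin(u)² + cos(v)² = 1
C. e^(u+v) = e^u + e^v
A: holds — e.g. at (6, 7), both sides equal 1764.
B: fails at (2, 5) — LHS = cos(5)² + sin(2)² ≈ 0.9073, RHS = 1.
C: fails at (2, 5) — LHS = e^7 ≈ 1097, RHS = e^2 + e^5 ≈ 155.8.

Answer: A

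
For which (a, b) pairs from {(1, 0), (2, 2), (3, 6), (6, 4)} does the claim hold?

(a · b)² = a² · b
(1, 0)

Testing each pair:
(1, 0): LHS = 0, RHS = 0 → holds
(2, 2): LHS = 16, RHS = 8 → fails
(3, 6): LHS = 324, RHS = 54 → fails
(6, 4): LHS = 576, RHS = 144 → fails

1 of 4 pairs satisfies the claim.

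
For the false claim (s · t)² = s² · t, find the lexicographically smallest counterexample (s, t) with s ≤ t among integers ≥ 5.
(s, t) = (5, 5)

Substituting (5, 5) into the claim:
LHS = (5 · 5)² = 625
RHS = 5² · 5 = 125

Since LHS ≠ RHS, this pair disproves the claim, and no lexicographically smaller pair (s ≤ t, integers ≥ 5) does.

For instance (9, 10) is also a counterexample (LHS = 8100, RHS = 810), but it's lexicographically larger.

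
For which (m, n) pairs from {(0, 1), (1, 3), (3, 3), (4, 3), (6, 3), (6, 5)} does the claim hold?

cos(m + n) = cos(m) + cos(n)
Testing each pair:
(0, 1): LHS = cos(1) ≈ 0.5403, RHS = cos(1) + 1 ≈ 1.54 → fails
(1, 3): LHS = cos(4) ≈ -0.6536, RHS = cos(3) + cos(1) ≈ -0.4497 → fails
(3, 3): LHS = cos(6) ≈ 0.9602, RHS = 2·cos(3) ≈ -1.98 → fails
(4, 3): LHS = cos(7) ≈ 0.7539, RHS = cos(3) + cos(4) ≈ -1.644 → fails
(6, 3): LHS = cos(9) ≈ -0.9111, RHS = cos(3) + cos(6) ≈ -0.02982 → fails
(6, 5): LHS = cos(11) ≈ 0.004426, RHS = cos(5) + cos(6) ≈ 1.244 → fails

No pair satisfies the claim.

Answer: None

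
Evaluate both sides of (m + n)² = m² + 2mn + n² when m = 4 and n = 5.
LHS = (4 + 5)² = 81
RHS = 4² + 2·4·5 + 5² = 81

LHS = RHS: the two sides agree.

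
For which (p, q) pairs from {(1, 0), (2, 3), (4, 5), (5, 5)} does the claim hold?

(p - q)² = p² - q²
(1, 0), (5, 5)

Testing each pair:
(1, 0): LHS = 1, RHS = 1 → holds
(2, 3): LHS = 1, RHS = -5 → fails
(4, 5): LHS = 1, RHS = -9 → fails
(5, 5): LHS = 0, RHS = 0 → holds

2 of 4 pairs satisfy the claim.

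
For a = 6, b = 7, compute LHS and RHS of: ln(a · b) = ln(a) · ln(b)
LHS = ln(6 · 7) = ln(42) ≈ 3.738
RHS = ln(6) · ln(7) ≈ 3.487

LHS ≠ RHS (they differ by about 0.2511), so the equation does not hold here.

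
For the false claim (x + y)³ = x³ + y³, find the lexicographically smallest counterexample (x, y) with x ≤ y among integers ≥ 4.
Substituting (4, 4) into the claim:
LHS = (4 + 4)³ = 512
RHS = 4³ + 4³ = 128

Since LHS ≠ RHS, this pair disproves the claim, and no lexicographically smaller pair (x ≤ y, integers ≥ 4) does.

For instance (4, 10) is also a counterexample (LHS = 2744, RHS = 1064), but it's lexicographically larger.

Answer: (x, y) = (4, 4)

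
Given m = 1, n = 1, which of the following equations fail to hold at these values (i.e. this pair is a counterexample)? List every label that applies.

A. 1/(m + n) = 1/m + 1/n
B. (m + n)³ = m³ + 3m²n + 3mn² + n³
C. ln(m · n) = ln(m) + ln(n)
Evaluating each claim at the given values:
A. LHS = 1/2, RHS = 2 → fails here (LHS ≠ RHS)
B. LHS = 8, RHS = 8 → holds here (LHS = RHS)
C. LHS = 0, RHS = 0 → holds here (LHS = RHS)

Answer: A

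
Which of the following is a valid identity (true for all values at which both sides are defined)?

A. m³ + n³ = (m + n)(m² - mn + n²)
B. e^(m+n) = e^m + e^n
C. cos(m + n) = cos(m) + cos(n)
A: holds — e.g. at (3, 4), both sides equal 91.
B: fails at (1, 1) — LHS = e^2 ≈ 7.389, RHS = 2·e ≈ 5.437.
C: fails at (1, 2) — LHS = cos(3) ≈ -0.99, RHS = cos(2) + cos(1) ≈ 0.1242.

Answer: A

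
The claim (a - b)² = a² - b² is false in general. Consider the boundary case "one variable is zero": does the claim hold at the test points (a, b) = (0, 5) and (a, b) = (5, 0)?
Only at (5, 0)

At (0, 5): LHS = 25 ≠ RHS = -25
At (5, 0): LHS = 25, RHS = 25 → equal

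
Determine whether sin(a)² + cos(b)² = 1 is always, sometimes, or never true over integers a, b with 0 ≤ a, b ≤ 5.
It holds at (a, b) = (1, 1) (both sides equal 1), but fails at (a, b) = (1, 4) (LHS = cos(4)² + sin(1)² ≈ 1.135, RHS = 1).

Answer: Sometimes true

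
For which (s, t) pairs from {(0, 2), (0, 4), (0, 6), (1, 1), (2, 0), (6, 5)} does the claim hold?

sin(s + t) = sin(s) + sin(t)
Testing each pair:
(0, 2): LHS = sin(2) ≈ 0.9093, RHS = sin(2) ≈ 0.9093 → holds
(0, 4): LHS = sin(4) ≈ -0.7568, RHS = sin(4) ≈ -0.7568 → holds
(0, 6): LHS = sin(6) ≈ -0.2794, RHS = sin(6) ≈ -0.2794 → holds
(1, 1): LHS = sin(2) ≈ 0.9093, RHS = 2·sin(1) ≈ 1.683 → fails
(2, 0): LHS = sin(2) ≈ 0.9093, RHS = sin(2) ≈ 0.9093 → holds
(6, 5): LHS = sin(11) ≈ -1, RHS = sin(5) + sin(6) ≈ -1.238 → fails

4 of 6 pairs satisfy the claim.

Answer: (0, 2), (0, 4), (0, 6), (2, 0)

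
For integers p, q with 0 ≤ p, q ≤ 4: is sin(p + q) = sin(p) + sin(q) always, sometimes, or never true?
It holds at (p, q) = (2, 0) (both sides equal sin(2) ≈ 0.9093), but fails at (p, q) = (3, 1) (LHS = sin(4) ≈ -0.7568, RHS = sin(3) + sin(1) ≈ 0.9826).

Answer: Sometimes true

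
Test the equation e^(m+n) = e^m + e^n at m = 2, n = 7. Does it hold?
Substituting m = 2, n = 7:

LHS = e^(2+7) = e^9 ≈ 8103
RHS = e^2 + e^7 ≈ 1104

LHS ≠ RHS, so the equation does not hold at this point.

Answer: Fails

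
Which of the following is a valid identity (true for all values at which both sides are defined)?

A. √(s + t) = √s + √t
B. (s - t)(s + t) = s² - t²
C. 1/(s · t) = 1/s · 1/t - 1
A: fails at (1, 5) — LHS = √(6) ≈ 2.449, RHS = 1 + √(5) ≈ 3.236.
B: holds — e.g. at (0, 1), both sides equal -1.
C: fails at (4, 6) — LHS = 1/24, RHS = -23/24.

Answer: B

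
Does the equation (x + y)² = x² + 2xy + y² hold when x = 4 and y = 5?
Holds

Substituting x = 4, y = 5:

LHS = (4 + 5)² = 81
RHS = 4² + 2·4·5 + 5² = 81

LHS = RHS, so the equation holds at this point.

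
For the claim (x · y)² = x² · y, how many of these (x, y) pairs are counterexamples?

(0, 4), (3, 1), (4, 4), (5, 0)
1

Testing each pair:
(0, 4): LHS = 0, RHS = 0 → satisfies claim
(3, 1): LHS = 9, RHS = 9 → satisfies claim
(4, 4): LHS = 256, RHS = 64 → counterexample
(5, 0): LHS = 0, RHS = 0 → satisfies claim

That makes 1 counterexample.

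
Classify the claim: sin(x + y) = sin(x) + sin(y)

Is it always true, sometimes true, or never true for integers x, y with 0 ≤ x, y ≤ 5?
It holds at (x, y) = (0, 0) (both sides equal 0), but fails at (x, y) = (5, 1) (LHS = sin(6) ≈ -0.2794, RHS = sin(5) + sin(1) ≈ -0.1175).

Answer: Sometimes true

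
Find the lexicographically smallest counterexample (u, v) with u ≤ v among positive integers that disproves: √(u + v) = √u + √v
(u, v) = (1, 1)

Substituting (1, 1) into the claim:
LHS = √(1 + 1) = √(2) ≈ 1.414
RHS = √1 + √1 = 2

Since LHS ≠ RHS, this pair disproves the claim, and no lexicographically smaller pair (u ≤ v, positive integers) does.

For instance (3, 7) is also a counterexample (LHS = √(10) ≈ 3.162, RHS = √(3) + √(7) ≈ 4.378), but it's lexicographically larger.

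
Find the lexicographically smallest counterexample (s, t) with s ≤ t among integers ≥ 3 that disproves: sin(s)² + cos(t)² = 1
(s, t) = (3, 4)

At (3, 3): both sides equal 1, so it holds there.

Substituting (3, 4) into the claim:
LHS = sin(3)² + cos(4)² ≈ 0.4472
RHS = 1

Since LHS ≠ RHS, this pair disproves the claim, and no lexicographically smaller pair (s ≤ t, integers ≥ 3) does.

For instance (9, 10) is also a counterexample (LHS = sin(9)² + cos(10)² ≈ 0.8739, RHS = 1), but it's lexicographically larger.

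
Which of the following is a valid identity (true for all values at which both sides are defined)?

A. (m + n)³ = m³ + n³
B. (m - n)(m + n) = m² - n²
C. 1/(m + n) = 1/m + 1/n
B

A: fails at (1, 4) — LHS = 125, RHS = 65.
B: holds — e.g. at (5, 5), both sides equal 0.
C: fails at (3, 7) — LHS = 1/10, RHS = 10/21.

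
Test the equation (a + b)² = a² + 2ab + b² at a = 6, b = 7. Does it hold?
Holds

Substituting a = 6, b = 7:

LHS = (6 + 7)² = 169
RHS = 6² + 2·6·7 + 7² = 169

LHS = RHS, so the equation holds at this point.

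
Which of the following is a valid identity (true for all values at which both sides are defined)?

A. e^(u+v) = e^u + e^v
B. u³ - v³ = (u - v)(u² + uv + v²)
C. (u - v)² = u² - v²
B

A: fails at (5, 8) — LHS = e^13 ≈ 442413.4, RHS = e^5 + e^8 ≈ 3129.
B: holds — e.g. at (2, 3), both sides equal -19.
C: fails at (2, 4) — LHS = 4, RHS = -12.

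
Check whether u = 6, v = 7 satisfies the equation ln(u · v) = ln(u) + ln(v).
Substituting u = 6, v = 7:

LHS = ln(6 · 7) = ln(42) ≈ 3.738
RHS = ln(6) + ln(7) ≈ 3.738

LHS = RHS, so the equation holds at this point.

Answer: Holds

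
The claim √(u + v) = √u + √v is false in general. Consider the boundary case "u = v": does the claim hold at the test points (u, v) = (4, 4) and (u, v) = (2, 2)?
No, fails at both test points

At (4, 4): LHS = 2·√(2) ≈ 2.828 ≠ RHS = 4
At (2, 2): LHS = 2 ≠ RHS = 2·√(2) ≈ 2.828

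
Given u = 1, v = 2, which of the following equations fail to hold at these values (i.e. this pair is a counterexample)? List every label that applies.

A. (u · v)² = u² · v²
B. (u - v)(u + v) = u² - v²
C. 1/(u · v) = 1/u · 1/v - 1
Evaluating each claim at the given values:
A. LHS = 4, RHS = 4 → holds here (LHS = RHS)
B. LHS = -3, RHS = -3 → holds here (LHS = RHS)
C. LHS = 1/2, RHS = -1/2 → fails here (LHS ≠ RHS)

Answer: C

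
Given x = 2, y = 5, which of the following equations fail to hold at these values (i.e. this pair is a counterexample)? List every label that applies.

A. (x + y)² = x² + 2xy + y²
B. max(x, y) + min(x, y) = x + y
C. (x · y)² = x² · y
Evaluating each claim at the given values:
A. LHS = 49, RHS = 49 → holds here (LHS = RHS)
B. LHS = 7, RHS = 7 → holds here (LHS = RHS)
C. LHS = 100, RHS = 20 → fails here (LHS ≠ RHS)

Answer: C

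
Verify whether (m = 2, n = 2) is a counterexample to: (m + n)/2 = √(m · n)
No

Substituting m = 2, n = 2:
LHS = (2 + 2)/2 = 2
RHS = √(2 · 2) = 2

The sides agree, so this pair does not disprove the claim.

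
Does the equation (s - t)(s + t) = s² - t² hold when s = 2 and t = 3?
Holds

Substituting s = 2, t = 3:

LHS = (2 - 3)(2 + 3) = -5
RHS = 2² - 3² = -5

LHS = RHS, so the equation holds at this point.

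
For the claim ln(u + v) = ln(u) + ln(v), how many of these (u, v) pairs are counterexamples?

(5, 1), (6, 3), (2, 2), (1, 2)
Testing each pair:
(5, 1): LHS = ln(6) ≈ 1.792, RHS = ln(5) ≈ 1.609 → counterexample
(6, 3): LHS = ln(9) ≈ 2.197, RHS = ln(3) + ln(6) ≈ 2.89 → counterexample
(2, 2): LHS = ln(4) ≈ 1.386, RHS = 2·ln(2) ≈ 1.386 → satisfies claim
(1, 2): LHS = ln(3) ≈ 1.099, RHS = ln(2) ≈ 0.6931 → counterexample

That makes 3 counterexamples.

Answer: 3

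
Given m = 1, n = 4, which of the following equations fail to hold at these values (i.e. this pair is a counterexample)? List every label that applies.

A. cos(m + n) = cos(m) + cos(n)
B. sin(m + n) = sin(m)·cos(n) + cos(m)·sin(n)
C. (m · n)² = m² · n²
A

Evaluating each claim at the given values:
A. LHS = cos(5) ≈ 0.2837, RHS = cos(4) + cos(1) ≈ -0.1133 → fails here (LHS ≠ RHS)
B. LHS = sin(5) ≈ -0.9589, RHS = sin(1)·cos(4) + sin(4)·cos(1) ≈ -0.9589 → holds here (LHS = RHS)
C. LHS = 16, RHS = 16 → holds here (LHS = RHS)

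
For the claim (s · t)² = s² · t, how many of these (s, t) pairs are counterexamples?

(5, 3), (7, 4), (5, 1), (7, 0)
Testing each pair:
(5, 3): LHS = 225, RHS = 75 → counterexample
(7, 4): LHS = 784, RHS = 196 → counterexample
(5, 1): LHS = 25, RHS = 25 → satisfies claim
(7, 0): LHS = 0, RHS = 0 → satisfies claim

That makes 2 counterexamples.

Answer: 2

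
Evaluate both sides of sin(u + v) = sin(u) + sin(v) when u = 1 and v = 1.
LHS = sin(1 + 1) = sin(2) ≈ 0.9093
RHS = sin(1) + sin(1) = 2·sin(1) ≈ 1.683

LHS ≠ RHS (they differ by about 0.7736), so the equation does not hold here.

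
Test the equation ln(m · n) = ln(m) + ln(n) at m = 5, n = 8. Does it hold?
Holds

Substituting m = 5, n = 8:

LHS = ln(5 · 8) = ln(40) ≈ 3.689
RHS = ln(5) + ln(8) ≈ 3.689

LHS = RHS, so the equation holds at this point.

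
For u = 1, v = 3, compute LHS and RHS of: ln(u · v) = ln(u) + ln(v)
LHS = ln(1 · 3) = ln(3) ≈ 1.099
RHS = ln(1) + ln(3) = ln(3) ≈ 1.099

LHS = RHS: the two sides agree.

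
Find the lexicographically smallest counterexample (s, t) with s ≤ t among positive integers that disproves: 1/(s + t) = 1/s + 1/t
(s, t) = (1, 1)

Substituting (1, 1) into the claim:
LHS = 1/(1 + 1) = 1/2
RHS = 1/1 + 1/1 = 2

Since LHS ≠ RHS, this pair disproves the claim, and no lexicographically smaller pair (s ≤ t, positive integers) does.

For instance (5, 7) is also a counterexample (LHS = 1/12, RHS = 12/35), but it's lexicographically larger.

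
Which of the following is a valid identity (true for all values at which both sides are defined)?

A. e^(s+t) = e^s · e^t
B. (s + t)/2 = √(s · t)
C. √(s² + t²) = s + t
A: holds — e.g. at (4, 5), both sides equal e^9 ≈ 8103.
B: fails at (4, 6) — LHS = 5, RHS = 2·√(6) ≈ 4.899.
C: fails at (2, 5) — LHS = √(29) ≈ 5.385, RHS = 7.

Answer: A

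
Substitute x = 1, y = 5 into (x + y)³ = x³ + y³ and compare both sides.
LHS = (1 + 5)³ = 216
RHS = 1³ + 5³ = 126

LHS ≠ RHS, so the equation does not hold here.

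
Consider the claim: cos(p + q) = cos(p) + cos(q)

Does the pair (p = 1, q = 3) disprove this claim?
Yes

Substituting p = 1, q = 3:
LHS = cos(1 + 3) = cos(4) ≈ -0.6536
RHS = cos(1) + cos(3) ≈ -0.4497

Since LHS ≠ RHS, this pair disproves the claim.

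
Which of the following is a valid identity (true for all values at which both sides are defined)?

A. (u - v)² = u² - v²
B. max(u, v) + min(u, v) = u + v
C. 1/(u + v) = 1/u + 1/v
B

A: fails at (1, 3) — LHS = 4, RHS = -8.
B: holds — e.g. at (4, 6), both sides equal 10.
C: fails at (3, 7) — LHS = 1/10, RHS = 10/21.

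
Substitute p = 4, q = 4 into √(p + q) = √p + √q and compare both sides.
LHS = √(4 + 4) = 2·√(2) ≈ 2.828
RHS = √4 + √4 = 4

LHS ≠ RHS (they differ by about 1.172), so the equation does not hold here.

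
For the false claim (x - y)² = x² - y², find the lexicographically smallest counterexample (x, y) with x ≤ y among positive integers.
At (1, 1): both sides equal 0, so it holds there.

Substituting (1, 2) into the claim:
LHS = (1 - 2)² = 1
RHS = 1² - 2² = -3

Since LHS ≠ RHS, this pair disproves the claim, and no lexicographically smaller pair (x ≤ y, positive integers) does.

For instance (2, 3) is also a counterexample (LHS = 1, RHS = -5), but it's lexicographically larger.

Answer: (x, y) = (1, 2)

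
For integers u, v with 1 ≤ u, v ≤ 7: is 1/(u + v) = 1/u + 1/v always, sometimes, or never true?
Never true

The claim fails for every pair in the range. For instance at (u, v) = (7, 1): LHS = 1/8, RHS = 8/7.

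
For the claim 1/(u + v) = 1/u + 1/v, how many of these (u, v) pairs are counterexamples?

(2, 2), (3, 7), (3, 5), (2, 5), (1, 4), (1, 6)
6

Testing each pair:
(2, 2): LHS = 1/4, RHS = 1 → counterexample
(3, 7): LHS = 1/10, RHS = 10/21 → counterexample
(3, 5): LHS = 1/8, RHS = 8/15 → counterexample
(2, 5): LHS = 1/7, RHS = 7/10 → counterexample
(1, 4): LHS = 1/5, RHS = 5/4 → counterexample
(1, 6): LHS = 1/7, RHS = 7/6 → counterexample

That makes 6 counterexamples.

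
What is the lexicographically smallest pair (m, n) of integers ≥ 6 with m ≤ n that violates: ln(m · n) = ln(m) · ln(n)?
Substituting (6, 6) into the claim:
LHS = ln(6 · 6) = ln(36) ≈ 3.584
RHS = ln(6) · ln(6) = ln(6)² ≈ 3.21

Since LHS ≠ RHS, this pair disproves the claim, and no lexicographically smaller pair (m ≤ n, integers ≥ 6) does.

For instance (8, 8) is also a counterexample (LHS = ln(64) ≈ 4.159, RHS = ln(8)² ≈ 4.324), but it's lexicographically larger.

Answer: (m, n) = (6, 6)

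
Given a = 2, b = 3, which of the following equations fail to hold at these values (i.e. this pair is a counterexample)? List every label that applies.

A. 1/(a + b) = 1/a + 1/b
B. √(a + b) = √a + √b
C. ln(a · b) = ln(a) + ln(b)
A, B

Evaluating each claim at the given values:
A. LHS = 1/5, RHS = 5/6 → fails here (LHS ≠ RHS)
B. LHS = √(5) ≈ 2.236, RHS = √(2) + √(3) ≈ 3.146 → fails here (LHS ≠ RHS)
C. LHS = ln(6) ≈ 1.792, RHS = ln(2) + ln(3) ≈ 1.792 → holds here (LHS = RHS)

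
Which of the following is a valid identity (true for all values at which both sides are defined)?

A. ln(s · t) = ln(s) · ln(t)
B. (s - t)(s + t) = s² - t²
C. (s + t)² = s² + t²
A: fails at (2, 2) — LHS = ln(4) ≈ 1.386, RHS = ln(2)² ≈ 0.4805.
B: holds — e.g. at (3, 4), both sides equal -7.
C: fails at (4, 5) — LHS = 81, RHS = 41.

Answer: B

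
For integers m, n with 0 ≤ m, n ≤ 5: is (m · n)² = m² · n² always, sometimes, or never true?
Always true

The identity holds for every pair in the range. For instance at (m, n) = (5, 0): both sides equal 0.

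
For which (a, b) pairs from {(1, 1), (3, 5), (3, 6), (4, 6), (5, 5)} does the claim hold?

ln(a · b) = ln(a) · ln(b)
(1, 1)

Testing each pair:
(1, 1): LHS = 0, RHS = 0 → holds
(3, 5): LHS = ln(15) ≈ 2.708, RHS = ln(3)·ln(5) ≈ 1.768 → fails
(3, 6): LHS = ln(18) ≈ 2.89, RHS = ln(3)·ln(6) ≈ 1.968 → fails
(4, 6): LHS = ln(24) ≈ 3.178, RHS = ln(4)·ln(6) ≈ 2.484 → fails
(5, 5): LHS = ln(25) ≈ 3.219, RHS = ln(5)² ≈ 2.59 → fails

1 of 5 pairs satisfies the claim.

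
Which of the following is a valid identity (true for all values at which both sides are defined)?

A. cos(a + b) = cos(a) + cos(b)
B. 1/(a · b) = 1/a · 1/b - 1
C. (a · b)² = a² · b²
C

A: fails at (1, 4) — LHS = cos(5) ≈ 0.2837, RHS = cos(4) + cos(1) ≈ -0.1133.
B: fails at (6, 7) — LHS = 1/42, RHS = -41/42.
C: holds — e.g. at (1, 3), both sides equal 9.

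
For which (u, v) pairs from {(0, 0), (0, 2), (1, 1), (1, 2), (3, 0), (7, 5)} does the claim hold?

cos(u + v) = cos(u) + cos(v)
None

Testing each pair:
(0, 0): LHS = 1, RHS = 2 → fails
(0, 2): LHS = cos(2) ≈ -0.4161, RHS = cos(2) + 1 ≈ 0.5839 → fails
(1, 1): LHS = cos(2) ≈ -0.4161, RHS = 2·cos(1) ≈ 1.081 → fails
(1, 2): LHS = cos(3) ≈ -0.99, RHS = cos(2) + cos(1) ≈ 0.1242 → fails
(3, 0): LHS = cos(3) ≈ -0.99, RHS = cos(3) + 1 ≈ 0.01001 → fails
(7, 5): LHS = cos(12) ≈ 0.8439, RHS = cos(5) + cos(7) ≈ 1.038 → fails

No pair satisfies the claim.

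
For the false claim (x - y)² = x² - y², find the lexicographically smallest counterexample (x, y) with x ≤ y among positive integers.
At (1, 1): both sides equal 0, so it holds there.

Substituting (1, 2) into the claim:
LHS = (1 - 2)² = 1
RHS = 1² - 2² = -3

Since LHS ≠ RHS, this pair disproves the claim, and no lexicographically smaller pair (x ≤ y, positive integers) does.

For instance (4, 6) is also a counterexample (LHS = 4, RHS = -20), but it's lexicographically larger.

Answer: (x, y) = (1, 2)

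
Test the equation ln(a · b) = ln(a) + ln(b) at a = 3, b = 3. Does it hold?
Holds

Substituting a = 3, b = 3:

LHS = ln(3 · 3) = ln(9) ≈ 2.197
RHS = ln(3) + ln(3) = 2·ln(3) ≈ 2.197

LHS = RHS, so the equation holds at this point.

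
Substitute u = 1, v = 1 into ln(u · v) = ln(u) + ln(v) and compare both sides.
LHS = ln(1 · 1) = 0
RHS = ln(1) + ln(1) = 0

LHS = RHS: the two sides agree.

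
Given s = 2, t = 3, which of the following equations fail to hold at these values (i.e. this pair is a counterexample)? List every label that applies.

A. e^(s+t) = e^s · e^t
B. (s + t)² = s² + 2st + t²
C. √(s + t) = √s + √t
Evaluating each claim at the given values:
A. LHS = e^5 ≈ 148.4, RHS = e^5 ≈ 148.4 → holds here (LHS = RHS)
B. LHS = 25, RHS = 25 → holds here (LHS = RHS)
C. LHS = √(5) ≈ 2.236, RHS = √(2) + √(3) ≈ 3.146 → fails here (LHS ≠ RHS)

Answer: C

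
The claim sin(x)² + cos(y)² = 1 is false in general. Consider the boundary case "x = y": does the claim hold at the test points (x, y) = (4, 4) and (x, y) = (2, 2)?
At (4, 4): LHS = cos(4)² + sin(4)² = 1, RHS = 1 → equal
At (2, 2): LHS = cos(2)² + sin(2)² = 1, RHS = 1 → equal

So the claim does hold at both of these boundary points, even though it is not an identity.

Answer: Yes, holds at both test points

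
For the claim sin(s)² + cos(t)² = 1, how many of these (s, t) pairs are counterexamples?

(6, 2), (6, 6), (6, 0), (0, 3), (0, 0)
3

Testing each pair:
(6, 2): LHS = sin(6)² + cos(2)² ≈ 0.2513, RHS = 1 → counterexample
(6, 6): LHS = sin(6)² + cos(6)² = 1, RHS = 1 → satisfies claim
(6, 0): LHS = sin(6)² + 1 ≈ 1.078, RHS = 1 → counterexample
(0, 3): LHS = cos(3)² ≈ 0.9801, RHS = 1 → counterexample
(0, 0): LHS = 1, RHS = 1 → satisfies claim

That makes 3 counterexamples.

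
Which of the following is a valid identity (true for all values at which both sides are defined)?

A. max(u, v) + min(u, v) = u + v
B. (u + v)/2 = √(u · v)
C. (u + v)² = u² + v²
A

A: holds — e.g. at (3, 5), both sides equal 8.
B: fails at (2, 4) — LHS = 3, RHS = 2·√(2) ≈ 2.828.
C: fails at (2, 7) — LHS = 81, RHS = 53.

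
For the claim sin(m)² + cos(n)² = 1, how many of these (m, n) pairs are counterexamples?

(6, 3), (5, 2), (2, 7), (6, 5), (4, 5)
5

Testing each pair:
(6, 3): LHS = sin(6)² + cos(3)² ≈ 1.058, RHS = 1 → counterexample
(5, 2): LHS = cos(2)² + sin(5)² ≈ 1.093, RHS = 1 → counterexample
(2, 7): LHS = cos(7)² + sin(2)² ≈ 1.395, RHS = 1 → counterexample
(6, 5): LHS = sin(6)² + cos(5)² ≈ 0.1585, RHS = 1 → counterexample
(4, 5): LHS = cos(5)² + sin(4)² ≈ 0.6532, RHS = 1 → counterexample

That makes 5 counterexamples.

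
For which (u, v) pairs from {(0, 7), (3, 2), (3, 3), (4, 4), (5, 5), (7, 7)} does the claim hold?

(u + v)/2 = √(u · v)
(3, 3), (4, 4), (5, 5), (7, 7)

Testing each pair:
(0, 7): LHS = 7/2, RHS = 0 → fails
(3, 2): LHS = 5/2, RHS = √(6) ≈ 2.449 → fails
(3, 3): LHS = 3, RHS = 3 → holds
(4, 4): LHS = 4, RHS = 4 → holds
(5, 5): LHS = 5, RHS = 5 → holds
(7, 7): LHS = 7, RHS = 7 → holds

4 of 6 pairs satisfy the claim.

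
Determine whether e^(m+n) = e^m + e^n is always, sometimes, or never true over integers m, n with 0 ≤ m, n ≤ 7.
The claim fails for every pair in the range. For instance at (m, n) = (5, 5): LHS = e^10 ≈ 22026.5, RHS = 2·e^5 ≈ 296.8.

Answer: Never true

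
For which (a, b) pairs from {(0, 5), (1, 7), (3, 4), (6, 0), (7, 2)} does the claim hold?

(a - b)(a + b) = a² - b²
Testing each pair:
(0, 5): LHS = -25, RHS = -25 → holds
(1, 7): LHS = -48, RHS = -48 → holds
(3, 4): LHS = -7, RHS = -7 → holds
(6, 0): LHS = 36, RHS = 36 → holds
(7, 2): LHS = 45, RHS = 45 → holds

Every pair satisfies the claim.

Answer: All pairs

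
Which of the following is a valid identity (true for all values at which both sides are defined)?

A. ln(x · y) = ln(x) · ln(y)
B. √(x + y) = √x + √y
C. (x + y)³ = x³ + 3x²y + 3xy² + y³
C

A: fails at (2, 4) — LHS = ln(8) ≈ 2.079, RHS = ln(2)·ln(4) ≈ 0.9609.
B: fails at (1, 1) — LHS = √(2) ≈ 1.414, RHS = 2.
C: holds — e.g. at (2, 4), both sides equal 216.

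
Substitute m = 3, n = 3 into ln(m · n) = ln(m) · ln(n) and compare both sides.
LHS = ln(3 · 3) = ln(9) ≈ 2.197
RHS = ln(3) · ln(3) = ln(3)² ≈ 1.207

LHS ≠ RHS (they differ by about 0.9903), so the equation does not hold here.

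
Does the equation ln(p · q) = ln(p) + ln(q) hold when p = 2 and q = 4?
Substituting p = 2, q = 4:

LHS = ln(2 · 4) = ln(8) ≈ 2.079
RHS = ln(2) + ln(4) ≈ 2.079

LHS = RHS, so the equation holds at this point.

Answer: Holds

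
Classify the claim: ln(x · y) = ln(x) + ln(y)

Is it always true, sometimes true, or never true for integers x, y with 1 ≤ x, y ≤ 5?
The identity holds for every pair in the range. For instance at (x, y) = (3, 5): both sides equal ln(15) ≈ 2.708.

Answer: Always true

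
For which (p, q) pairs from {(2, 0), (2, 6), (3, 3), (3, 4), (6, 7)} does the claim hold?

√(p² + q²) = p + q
(2, 0)

Testing each pair:
(2, 0): LHS = 2, RHS = 2 → holds
(2, 6): LHS = 2·√(10) ≈ 6.325, RHS = 8 → fails
(3, 3): LHS = 3·√(2) ≈ 4.243, RHS = 6 → fails
(3, 4): LHS = 5, RHS = 7 → fails
(6, 7): LHS = √(85) ≈ 9.22, RHS = 13 → fails

1 of 5 pairs satisfies the claim.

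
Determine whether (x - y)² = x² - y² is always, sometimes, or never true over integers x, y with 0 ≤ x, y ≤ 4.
Sometimes true

It holds at (x, y) = (3, 3) (both sides equal 0), but fails at (x, y) = (1, 4) (LHS = 9, RHS = -15).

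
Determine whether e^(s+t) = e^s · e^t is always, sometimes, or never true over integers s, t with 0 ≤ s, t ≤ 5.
The identity holds for every pair in the range. For instance at (s, t) = (3, 3): both sides equal e^6 ≈ 403.4.

Answer: Always true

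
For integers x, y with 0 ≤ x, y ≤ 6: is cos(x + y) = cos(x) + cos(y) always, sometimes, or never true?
The claim fails for every pair in the range. For instance at (x, y) = (0, 4): LHS = cos(4) ≈ -0.6536, RHS = cos(4) + 1 ≈ 0.3464.

Answer: Never true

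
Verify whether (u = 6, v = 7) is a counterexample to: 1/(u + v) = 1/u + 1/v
Substituting u = 6, v = 7:
LHS = 1/(6 + 7) = 1/13
RHS = 1/6 + 1/7 = 13/42

Since LHS ≠ RHS, this pair disproves the claim.

Answer: Yes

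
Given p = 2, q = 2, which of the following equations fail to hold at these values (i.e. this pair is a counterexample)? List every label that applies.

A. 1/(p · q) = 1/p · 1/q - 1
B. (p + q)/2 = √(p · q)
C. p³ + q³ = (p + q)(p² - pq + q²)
A

Evaluating each claim at the given values:
A. LHS = 1/4, RHS = -3/4 → fails here (LHS ≠ RHS)
B. LHS = 2, RHS = 2 → holds here (LHS = RHS)
C. LHS = 16, RHS = 16 → holds here (LHS = RHS)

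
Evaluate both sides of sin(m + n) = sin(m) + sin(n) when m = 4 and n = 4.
LHS = sin(4 + 4) = sin(8) ≈ 0.9894
RHS = sin(4) + sin(4) = 2·sin(4) ≈ -1.514

LHS ≠ RHS (they differ by about 2.503), so the equation does not hold here.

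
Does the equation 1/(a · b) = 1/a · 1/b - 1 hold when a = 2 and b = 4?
Fails

Substituting a = 2, b = 4:

LHS = 1/(2 · 4) = 1/8
RHS = 1/2 · 1/4 - 1 = -7/8

LHS ≠ RHS, so the equation does not hold at this point.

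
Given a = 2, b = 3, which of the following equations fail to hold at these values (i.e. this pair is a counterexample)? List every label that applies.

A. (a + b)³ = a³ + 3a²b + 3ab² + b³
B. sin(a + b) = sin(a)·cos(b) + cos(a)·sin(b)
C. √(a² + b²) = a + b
Evaluating each claim at the given values:
A. LHS = 125, RHS = 125 → holds here (LHS = RHS)
B. LHS = sin(5) ≈ -0.9589, RHS = sin(2)·cos(3) + sin(3)·cos(2) ≈ -0.9589 → holds here (LHS = RHS)
C. LHS = √(13) ≈ 3.606, RHS = 5 → fails here (LHS ≠ RHS)

Answer: C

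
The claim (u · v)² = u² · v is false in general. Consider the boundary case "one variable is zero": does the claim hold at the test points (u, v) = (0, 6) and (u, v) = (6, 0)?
At (0, 6): LHS = 0, RHS = 0 → equal
At (6, 0): LHS = 0, RHS = 0 → equal

So the claim does hold at both of these boundary points, even though it is not an identity.

Answer: Yes, holds at both test points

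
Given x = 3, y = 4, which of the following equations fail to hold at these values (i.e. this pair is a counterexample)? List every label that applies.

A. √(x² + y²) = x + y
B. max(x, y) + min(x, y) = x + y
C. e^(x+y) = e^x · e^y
Evaluating each claim at the given values:
A. LHS = 5, RHS = 7 → fails here (LHS ≠ RHS)
B. LHS = 7, RHS = 7 → holds here (LHS = RHS)
C. LHS = e^7 ≈ 1097, RHS = e^7 ≈ 1097 → holds here (LHS = RHS)

Answer: A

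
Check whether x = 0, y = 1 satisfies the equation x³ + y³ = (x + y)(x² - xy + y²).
Substituting x = 0, y = 1:

LHS = 0³ + 1³ = 1
RHS = (0 + 1)(0² - 0·1 + 1²) = 1

LHS = RHS, so the equation holds at this point.

Answer: Holds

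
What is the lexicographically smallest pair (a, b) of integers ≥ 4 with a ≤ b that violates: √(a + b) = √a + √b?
(a, b) = (4, 4)

Substituting (4, 4) into the claim:
LHS = √(4 + 4) = 2·√(2) ≈ 2.828
RHS = √4 + √4 = 4

Since LHS ≠ RHS, this pair disproves the claim, and no lexicographically smaller pair (a ≤ b, integers ≥ 4) does.

For instance (10, 11) is also a counterexample (LHS = √(21) ≈ 4.583, RHS = √(10) + √(11) ≈ 6.479), but it's lexicographically larger.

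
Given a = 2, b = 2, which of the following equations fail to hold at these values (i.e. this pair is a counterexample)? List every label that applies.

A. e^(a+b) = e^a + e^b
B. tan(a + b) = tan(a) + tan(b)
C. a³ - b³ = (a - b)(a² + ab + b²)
Evaluating each claim at the given values:
A. LHS = e^4 ≈ 54.6, RHS = 2·e^2 ≈ 14.78 → fails here (LHS ≠ RHS)
B. LHS = tan(4) ≈ 1.158, RHS = 2·tan(2) ≈ -4.37 → fails here (LHS ≠ RHS)
C. LHS = 0, RHS = 0 → holds here (LHS = RHS)

Answer: A, B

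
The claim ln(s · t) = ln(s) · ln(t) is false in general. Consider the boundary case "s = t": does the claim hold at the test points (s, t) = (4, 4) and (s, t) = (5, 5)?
No, fails at both test points

At (4, 4): LHS = ln(16) ≈ 2.773 ≠ RHS = ln(4)² ≈ 1.922
At (5, 5): LHS = ln(25) ≈ 3.219 ≠ RHS = ln(5)² ≈ 2.59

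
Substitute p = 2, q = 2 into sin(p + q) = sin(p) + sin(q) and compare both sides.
LHS = sin(2 + 2) = sin(4) ≈ -0.7568
RHS = sin(2) + sin(2) = 2·sin(2) ≈ 1.819

LHS ≠ RHS (they differ by about 2.575), so the equation does not hold here.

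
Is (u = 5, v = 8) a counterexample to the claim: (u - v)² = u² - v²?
Substituting u = 5, v = 8:
LHS = (5 - 8)² = 9
RHS = 5² - 8² = -39

Since LHS ≠ RHS, this pair disproves the claim.

Answer: Yes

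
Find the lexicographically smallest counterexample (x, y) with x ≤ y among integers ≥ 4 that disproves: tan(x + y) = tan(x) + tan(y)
(x, y) = (4, 4)

Substituting (4, 4) into the claim:
LHS = tan(4 + 4) = tan(8) ≈ -6.8
RHS = tan(4) + tan(4) = 2·tan(4) ≈ 2.316

Since LHS ≠ RHS, this pair disproves the claim, and no lexicographically smaller pair (x ≤ y, integers ≥ 4) does.

For instance (5, 7) is also a counterexample (LHS = tan(12) ≈ -0.6359, RHS = tan(5) + tan(7) ≈ -2.509), but it's lexicographically larger.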